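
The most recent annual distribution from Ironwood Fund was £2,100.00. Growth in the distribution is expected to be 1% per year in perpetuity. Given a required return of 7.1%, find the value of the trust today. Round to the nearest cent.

D₁ = D₀ × (1 + g) = £2,100.00 × 1.01 = £2,121.0000
Growing perpetuity: P = D₁ / (r − g) = £2,121.0000 / (0.071 − 0.01) = £34,770.49

£34770.49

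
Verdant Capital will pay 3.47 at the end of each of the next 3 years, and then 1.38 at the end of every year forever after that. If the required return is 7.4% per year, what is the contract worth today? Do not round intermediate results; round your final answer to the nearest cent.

24.09

PV of 3-year annuity: 3.47 × [1 − (1+0.074)^−3] / 0.074 = 9.04023
Perpetuity value at year 3: 1.38 / 0.074 = 18.64865
PV of perpetuity: 18.64865 / (1+0.074)^3 = 15.05340
Total PV = 9.04023 + 15.05340 = 24.09363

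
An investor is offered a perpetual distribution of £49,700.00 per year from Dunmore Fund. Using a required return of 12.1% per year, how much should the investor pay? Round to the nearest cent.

£410743.80

Level perpetuity: PV = C / r = £49,700.00 / 0.121 = £410,743.80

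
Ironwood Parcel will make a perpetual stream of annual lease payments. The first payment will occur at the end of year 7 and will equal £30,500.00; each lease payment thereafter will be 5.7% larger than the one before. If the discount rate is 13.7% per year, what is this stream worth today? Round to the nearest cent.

£176460.32

Value at end of year 6: C₁ / (r − g) = £30,500.00 / (0.137 − 0.057) = £381,250.0000
Discount to today: PV = £381,250.0000 / (1 + 0.137)^6 = £381,250.0000 / 2.160542 = £176,460.32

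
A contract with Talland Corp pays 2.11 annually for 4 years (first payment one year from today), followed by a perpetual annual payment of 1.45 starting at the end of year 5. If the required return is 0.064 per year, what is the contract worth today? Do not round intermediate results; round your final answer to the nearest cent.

24.92

PV of 4-year annuity: 2.11 × [1 − (1+0.064)^−4] / 0.064 = 7.24490
Perpetuity value at year 4: 1.45 / 0.064 = 22.65625
PV of perpetuity: 22.65625 / (1+0.064)^4 = 17.67753
Total PV = 7.24490 + 17.67753 = 24.92243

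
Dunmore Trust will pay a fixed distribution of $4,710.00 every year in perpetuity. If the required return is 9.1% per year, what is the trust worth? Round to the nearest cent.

$51758.24

Level perpetuity: PV = C / r = $4,710.00 / 0.091 = $51,758.24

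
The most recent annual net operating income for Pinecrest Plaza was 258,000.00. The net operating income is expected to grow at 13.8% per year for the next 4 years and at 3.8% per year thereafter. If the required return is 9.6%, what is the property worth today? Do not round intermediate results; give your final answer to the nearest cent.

6501536.54

D_1 = 293604.00000
D_2 = 334121.35200
D_3 = 380230.09858
D_4 = 432701.85218
Terminal value at year 4: TV = D_4×(1+g_2)/(r−g_2) = 449144.52256/0.058 = 7743871.07866
P_0 = D_1/(1+r)^1 + D_2/(1+r)^2 + D_3/(1+r)^3 + D_4/(1+r)^4 + TV/(1+r)^4
    = 267886.86131 + 278152.59870 + 288811.73113 + 299879.33397 + 5366806.01135 = 6501536.53646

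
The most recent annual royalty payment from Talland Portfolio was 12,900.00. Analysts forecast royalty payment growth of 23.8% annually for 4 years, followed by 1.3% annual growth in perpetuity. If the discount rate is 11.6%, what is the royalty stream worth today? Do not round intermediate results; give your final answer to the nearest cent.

D_1 = 15970.20000
D_2 = 19771.10760
D_3 = 24476.63121
D_4 = 30302.06944
Terminal value at year 4: TV = D_4×(1+g_2)/(r−g_2) = 30695.99634/0.103 = 298019.38193
P_0 = D_1/(1+r)^1 + D_2/(1+r)^2 + D_3/(1+r)^3 + D_4/(1+r)^4 + TV/(1+r)^4
    = 14310.21505 + 15874.59340 + 17609.98802 + 19535.09424 + 192126.70353 = 259456.59425

259456.59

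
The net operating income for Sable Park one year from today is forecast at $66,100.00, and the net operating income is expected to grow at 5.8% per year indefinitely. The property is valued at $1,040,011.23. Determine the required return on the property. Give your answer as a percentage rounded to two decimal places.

12.16%

P = D₁/(r − g) ⇒ r = D₁/P + g = $66,100.0000/$1,040,011.23 + 0.058 = 0.063557 + 0.058 = 0.121557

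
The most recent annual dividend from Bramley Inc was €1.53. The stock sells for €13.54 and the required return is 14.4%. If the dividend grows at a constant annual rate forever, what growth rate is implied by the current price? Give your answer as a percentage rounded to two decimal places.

2.79%

P = D₀(1+g)/(r−g) ⇒ P(r−g) = D₀(1+g) ⇒ g(P+D₀) = P·r − D₀
g = (P·r − D₀)/(P + D₀) = (€13.54×0.144 − €1.53) / (€13.54 + €1.53) = 0.027854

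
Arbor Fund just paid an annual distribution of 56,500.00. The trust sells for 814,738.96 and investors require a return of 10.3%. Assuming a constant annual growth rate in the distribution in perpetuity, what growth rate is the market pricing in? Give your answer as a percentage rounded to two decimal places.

P = D₀(1+g)/(r−g) ⇒ P(r−g) = D₀(1+g) ⇒ g(P+D₀) = P·r − D₀
g = (P·r − D₀)/(P + D₀) = (814,738.96×0.103 − 56,500.00) / (814,738.96 + 56,500.00) = 0.031470

3.15%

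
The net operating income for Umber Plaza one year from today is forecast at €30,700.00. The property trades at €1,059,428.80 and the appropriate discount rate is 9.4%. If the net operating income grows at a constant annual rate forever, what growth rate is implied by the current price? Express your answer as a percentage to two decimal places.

6.50%

P = D₁/(r−g) ⇒ g = r − D₁/P = 0.094 − €30,700.00/€1,059,428.80 = 0.065022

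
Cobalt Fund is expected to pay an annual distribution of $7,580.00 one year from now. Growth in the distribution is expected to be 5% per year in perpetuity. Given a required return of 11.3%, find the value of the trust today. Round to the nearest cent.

$120317.46

Growing perpetuity: P = D₁ / (r − g) = $7,580.0000 / (0.113 − 0.05) = $120,317.46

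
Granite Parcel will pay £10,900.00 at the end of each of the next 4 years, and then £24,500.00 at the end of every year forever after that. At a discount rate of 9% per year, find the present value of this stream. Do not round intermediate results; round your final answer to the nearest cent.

£228162.03

PV of 4-year annuity: £10,900.00 × [1 − (1+0.09)^−4] / 0.09 = 35312.94666
Perpetuity value at year 4: £24,500.00 / 0.09 = 272222.22222
PV of perpetuity: 272222.22222 / (1+0.09)^4 = 192849.08523
Total PV = 35312.94666 + 192849.08523 = 228162.03189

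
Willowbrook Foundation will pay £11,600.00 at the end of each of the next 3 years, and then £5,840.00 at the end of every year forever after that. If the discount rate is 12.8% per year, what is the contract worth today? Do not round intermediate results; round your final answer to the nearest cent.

£59271.56

PV of 3-year annuity: £11,600.00 × [1 − (1+0.128)^−3] / 0.128 = 27482.65299
Perpetuity value at year 3: £5,840.00 / 0.128 = 45625.00000
PV of perpetuity: 45625.00000 / (1+0.128)^3 = 31788.90574
Total PV = 27482.65299 + 31788.90574 = 59271.55873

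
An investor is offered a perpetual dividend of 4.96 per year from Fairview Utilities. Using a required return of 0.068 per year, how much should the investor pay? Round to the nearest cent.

72.94

Level perpetuity: PV = C / r = 4.96 / 0.068 = 72.94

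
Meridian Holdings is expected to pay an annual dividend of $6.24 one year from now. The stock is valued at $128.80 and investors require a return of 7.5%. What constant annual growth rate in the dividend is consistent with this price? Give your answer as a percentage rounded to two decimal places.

P = D₁/(r−g) ⇒ g = r − D₁/P = 0.075 − $6.24/$128.80 = 0.026553

2.66%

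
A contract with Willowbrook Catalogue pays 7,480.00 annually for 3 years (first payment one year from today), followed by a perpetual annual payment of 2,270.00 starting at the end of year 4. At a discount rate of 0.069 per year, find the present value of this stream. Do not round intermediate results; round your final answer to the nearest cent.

PV of 3-year annuity: 7,480.00 × [1 − (1+0.069)^−3] / 0.069 = 19665.80382
Perpetuity value at year 3: 2,270.00 / 0.069 = 32898.55072
PV of perpetuity: 32898.55072 / (1+0.069)^3 = 26930.45251
Total PV = 19665.80382 + 26930.45251 = 46596.25633

46596.26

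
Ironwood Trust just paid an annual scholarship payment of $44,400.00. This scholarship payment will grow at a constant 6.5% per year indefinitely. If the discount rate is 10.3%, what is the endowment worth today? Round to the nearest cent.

D₁ = D₀ × (1 + g) = $44,400.00 × 1.065 = $47,286.0000
Growing perpetuity: P = D₁ / (r − g) = $47,286.0000 / (0.103 − 0.065) = $1,244,368.42

$1244368.42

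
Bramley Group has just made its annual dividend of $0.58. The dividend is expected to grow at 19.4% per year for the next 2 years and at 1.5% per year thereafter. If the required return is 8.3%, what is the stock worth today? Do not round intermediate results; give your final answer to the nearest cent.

D_1 = 0.69252
D_2 = 0.82687
Terminal value at year 2: TV = D_2×(1+g_2)/(r−g_2) = 0.83927/0.068 = 12.34223
P_0 = D_1/(1+r)^1 + D_2/(1+r)^2 + TV/(1+r)^2
    = 0.63945 + 0.70498 + 10.52293 = 11.86737

$11.87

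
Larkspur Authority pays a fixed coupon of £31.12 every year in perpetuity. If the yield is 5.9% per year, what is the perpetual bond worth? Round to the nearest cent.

£527.46

Level perpetuity: PV = C / r = £31.12 / 0.059 = £527.46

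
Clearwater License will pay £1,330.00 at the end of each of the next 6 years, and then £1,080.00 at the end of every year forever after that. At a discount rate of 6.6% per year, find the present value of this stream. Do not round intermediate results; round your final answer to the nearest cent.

PV of 6-year annuity: £1,330.00 × [1 − (1+0.066)^−6] / 0.066 = 6418.54496
Perpetuity value at year 6: £1,080.00 / 0.066 = 16363.63636
PV of perpetuity: 16363.63636 / (1+0.066)^6 = 11151.58481
Total PV = 6418.54496 + 11151.58481 = 17570.12978

£17570.13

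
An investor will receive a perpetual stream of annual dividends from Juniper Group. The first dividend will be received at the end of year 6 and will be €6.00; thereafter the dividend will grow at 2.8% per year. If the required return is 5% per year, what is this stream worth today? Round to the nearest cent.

€213.69

Value at end of year 5: C₁ / (r − g) = €6.00 / (0.05 − 0.028) = €272.7273
Discount to today: PV = €272.7273 / (1 + 0.05)^5 = €272.7273 / 1.276282 = €213.69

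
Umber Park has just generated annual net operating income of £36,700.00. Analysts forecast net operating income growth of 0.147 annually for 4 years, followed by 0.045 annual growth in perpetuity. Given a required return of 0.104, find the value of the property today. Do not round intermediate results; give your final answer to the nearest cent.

D_1 = 42094.90000
D_2 = 48282.85030
D_3 = 55380.42929
D_4 = 63521.35240
Terminal value at year 4: TV = D_4×(1+g_2)/(r−g_2) = 66379.81326/0.059 = 1125081.58065
P_0 = D_1/(1+r)^1 + D_2/(1+r)^2 + D_3/(1+r)^3 + D_4/(1+r)^4 + TV/(1+r)^4
    = 38129.43841 + 39614.55240 + 41157.51051 + 42760.56572 + 757369.34202 = 919031.40906

£919031.41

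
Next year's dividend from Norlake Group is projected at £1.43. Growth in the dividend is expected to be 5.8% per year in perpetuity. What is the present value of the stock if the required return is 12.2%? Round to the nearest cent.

Growing perpetuity: P = D₁ / (r − g) = £1.4300 / (0.122 − 0.058) = £22.34

£22.34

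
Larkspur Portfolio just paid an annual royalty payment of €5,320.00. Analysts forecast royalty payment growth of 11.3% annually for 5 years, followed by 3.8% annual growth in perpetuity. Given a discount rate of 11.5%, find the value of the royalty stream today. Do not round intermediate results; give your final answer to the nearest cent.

D_1 = 5921.16000
D_2 = 6590.25108
D_3 = 7334.94945
D_4 = 8163.79874
D_5 = 9086.30800
Terminal value at year 5: TV = D_5×(1+g_2)/(r−g_2) = 9431.58770/0.077 = 122488.15197
P_0 = D_1/(1+r)^1 + D_2/(1+r)^2 + D_3/(1+r)^3 + D_4/(1+r)^4 + D_5/(1+r)^5 + TV/(1+r)^5
    = 5310.45740 + 5300.93191 + 5291.42352 + 5281.93217 + 5272.45786 + 71075.47084 = 97532.67371

€97532.67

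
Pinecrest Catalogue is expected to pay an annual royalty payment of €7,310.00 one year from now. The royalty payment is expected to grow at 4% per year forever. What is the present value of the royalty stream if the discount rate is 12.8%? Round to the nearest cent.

Growing perpetuity: P = D₁ / (r − g) = €7,310.0000 / (0.128 − 0.04) = €83,068.18

€83068.18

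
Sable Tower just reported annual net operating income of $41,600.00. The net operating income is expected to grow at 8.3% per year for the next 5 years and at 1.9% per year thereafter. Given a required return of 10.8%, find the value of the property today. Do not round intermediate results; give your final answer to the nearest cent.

D_1 = 45052.80000
D_2 = 48792.18240
D_3 = 52841.93354
D_4 = 57227.81402
D_5 = 61977.72259
Terminal value at year 5: TV = D_5×(1+g_2)/(r−g_2) = 63155.29932/0.089 = 709610.10467
P_0 = D_1/(1+r)^1 + D_2/(1+r)^2 + D_3/(1+r)^3 + D_4/(1+r)^4 + D_5/(1+r)^5 + TV/(1+r)^5
    = 40661.37184 + 39743.92212 + 38847.17297 + 37970.65733 + 37113.91868 + 424933.51833 = 619270.56127

$619270.56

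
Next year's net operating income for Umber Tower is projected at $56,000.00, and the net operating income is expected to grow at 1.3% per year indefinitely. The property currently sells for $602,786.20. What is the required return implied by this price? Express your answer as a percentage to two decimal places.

P = D₁/(r − g) ⇒ r = D₁/P + g = $56,000.0000/$602,786.20 + 0.013 = 0.092902 + 0.013 = 0.105902

10.59%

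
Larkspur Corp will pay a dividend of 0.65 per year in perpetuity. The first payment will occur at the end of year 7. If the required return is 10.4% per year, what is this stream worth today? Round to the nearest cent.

3.45

Value at end of year 6: C / r = 0.65 / 0.104 = 6.2500
Discount to today: PV = 6.2500 / (1 + 0.104)^6 = 6.2500 / 1.810566 = 3.45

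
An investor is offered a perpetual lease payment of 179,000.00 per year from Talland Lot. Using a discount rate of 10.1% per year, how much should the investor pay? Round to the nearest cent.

1772277.23

Level perpetuity: PV = C / r = 179,000.00 / 0.101 = 1,772,277.23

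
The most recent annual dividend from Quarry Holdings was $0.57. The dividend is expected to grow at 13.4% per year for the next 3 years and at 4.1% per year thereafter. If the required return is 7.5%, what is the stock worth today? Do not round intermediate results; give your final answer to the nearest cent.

$22.39

D_1 = 0.64638
D_2 = 0.73299
D_3 = 0.83122
Terminal value at year 3: TV = D_3×(1+g_2)/(r−g_2) = 0.86530/0.034 = 25.44989
P_0 = D_1/(1+r)^1 + D_2/(1+r)^2 + D_3/(1+r)^3 + TV/(1+r)^3
    = 0.60128 + 0.63428 + 0.66910 + 20.48615 = 22.39082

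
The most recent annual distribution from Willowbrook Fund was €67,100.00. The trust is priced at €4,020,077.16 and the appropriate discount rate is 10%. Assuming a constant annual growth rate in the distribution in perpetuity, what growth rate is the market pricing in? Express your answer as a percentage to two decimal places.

P = D₀(1+g)/(r−g) ⇒ P(r−g) = D₀(1+g) ⇒ g(P+D₀) = P·r − D₀
g = (P·r − D₀)/(P + D₀) = (€4,020,077.16×0.1 − €67,100.00) / (€4,020,077.16 + €67,100.00) = 0.081941

8.19%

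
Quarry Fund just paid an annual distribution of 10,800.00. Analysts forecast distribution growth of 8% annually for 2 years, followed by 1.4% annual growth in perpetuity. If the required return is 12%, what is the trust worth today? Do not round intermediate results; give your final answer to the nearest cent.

116522.10

D_1 = 11664.00000
D_2 = 12597.12000
Terminal value at year 2: TV = D_2×(1+g_2)/(r−g_2) = 12773.47968/0.106 = 120504.52528
P_0 = D_1/(1+r)^1 + D_2/(1+r)^2 + TV/(1+r)^2
    = 10414.28571 + 10042.34694 + 96065.46977 = 116522.10243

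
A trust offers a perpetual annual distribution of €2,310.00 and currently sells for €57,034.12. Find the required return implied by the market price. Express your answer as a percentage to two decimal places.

4.05%

P = C/r ⇒ r = C/P = €2,310.00/€57,034.12 = 0.040502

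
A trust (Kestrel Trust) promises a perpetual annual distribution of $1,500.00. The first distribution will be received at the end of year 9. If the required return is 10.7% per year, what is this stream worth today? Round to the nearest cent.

Value at end of year 8: C / r = $1,500.00 / 0.107 = $14,018.6916
Discount to today: PV = $14,018.6916 / (1 + 0.107)^8 = $14,018.6916 / 2.255179 = $6,216.22

$6216.22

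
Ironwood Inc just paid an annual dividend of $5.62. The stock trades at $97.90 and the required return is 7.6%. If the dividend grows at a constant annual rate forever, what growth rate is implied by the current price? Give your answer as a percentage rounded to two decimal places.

P = D₀(1+g)/(r−g) ⇒ P(r−g) = D₀(1+g) ⇒ g(P+D₀) = P·r − D₀
g = (P·r − D₀)/(P + D₀) = ($97.90×0.076 − $5.62) / ($97.90 + $5.62) = 0.017585

1.76%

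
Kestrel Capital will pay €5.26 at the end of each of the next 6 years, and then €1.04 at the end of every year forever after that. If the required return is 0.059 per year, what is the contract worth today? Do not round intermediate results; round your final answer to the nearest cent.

PV of 6-year annuity: €5.26 × [1 − (1+0.059)^−6] / 0.059 = 25.94659
Perpetuity value at year 6: €1.04 / 0.059 = 17.62712
PV of perpetuity: 17.62712 / (1+0.059)^6 = 12.49699
Total PV = 25.94659 + 12.49699 = 38.44359

€38.44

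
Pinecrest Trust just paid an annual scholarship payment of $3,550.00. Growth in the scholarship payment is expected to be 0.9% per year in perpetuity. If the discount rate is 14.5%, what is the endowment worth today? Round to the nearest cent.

D₁ = D₀ × (1 + g) = $3,550.00 × 1.009 = $3,581.9500
Growing perpetuity: P = D₁ / (r − g) = $3,581.9500 / (0.145 − 0.009) = $26,337.87

$26337.87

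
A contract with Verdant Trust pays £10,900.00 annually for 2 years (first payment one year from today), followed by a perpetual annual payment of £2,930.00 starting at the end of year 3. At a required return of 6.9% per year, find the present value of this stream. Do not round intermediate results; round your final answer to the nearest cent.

£56893.67

PV of 2-year annuity: £10,900.00 × [1 − (1+0.069)^−2] / 0.069 = 19734.74769
Perpetuity value at year 2: £2,930.00 / 0.069 = 42463.76812
PV of perpetuity: 42463.76812 / (1+0.069)^2 = 37158.92310
Total PV = 19734.74769 + 37158.92310 = 56893.67078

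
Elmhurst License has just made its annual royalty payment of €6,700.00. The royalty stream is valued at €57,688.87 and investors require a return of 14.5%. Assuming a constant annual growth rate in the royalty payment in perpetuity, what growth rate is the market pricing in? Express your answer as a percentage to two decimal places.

P = D₀(1+g)/(r−g) ⇒ P(r−g) = D₀(1+g) ⇒ g(P+D₀) = P·r − D₀
g = (P·r − D₀)/(P + D₀) = (€57,688.87×0.145 − €6,700.00) / (€57,688.87 + €6,700.00) = 0.025857

2.59%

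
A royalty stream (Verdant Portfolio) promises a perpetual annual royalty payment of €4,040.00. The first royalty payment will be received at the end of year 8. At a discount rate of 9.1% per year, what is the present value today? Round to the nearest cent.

€24130.52

Value at end of year 7: C / r = €4,040.00 / 0.091 = €44,395.6044
Discount to today: PV = €44,395.6044 / (1 + 0.091)^7 = €44,395.6044 / 1.839811 = €24,130.52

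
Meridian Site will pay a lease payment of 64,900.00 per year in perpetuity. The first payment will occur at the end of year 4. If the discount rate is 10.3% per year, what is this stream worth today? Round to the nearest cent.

Value at end of year 3: C / r = 64,900.00 / 0.103 = 630,097.0874
Discount to today: PV = 630,097.0874 / (1 + 0.103)^3 = 630,097.0874 / 1.341920 = 469,549.02

469549.02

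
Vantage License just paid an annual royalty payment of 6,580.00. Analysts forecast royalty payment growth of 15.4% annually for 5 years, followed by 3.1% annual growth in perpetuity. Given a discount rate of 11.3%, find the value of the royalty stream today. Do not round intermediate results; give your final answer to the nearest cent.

135853.73

D_1 = 7593.32000
D_2 = 8762.69128
D_3 = 10112.14574
D_4 = 11669.41618
D_5 = 13466.50627
Terminal value at year 5: TV = D_5×(1+g_2)/(r−g_2) = 13883.96797/0.082 = 169316.68252
P_0 = D_1/(1+r)^1 + D_2/(1+r)^2 + D_3/(1+r)^3 + D_4/(1+r)^4 + D_5/(1+r)^5 + TV/(1+r)^5
    = 6822.38994 + 7073.70888 + 7334.28576 + 7604.46161 + 7884.59002 + 99134.29649 = 135853.73270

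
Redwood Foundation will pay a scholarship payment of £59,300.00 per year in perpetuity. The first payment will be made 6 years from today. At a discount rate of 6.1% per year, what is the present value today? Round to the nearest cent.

Value at end of year 5: C / r = £59,300.00 / 0.061 = £972,131.1475
Discount to today: PV = £972,131.1475 / (1 + 0.061)^5 = £972,131.1475 / 1.344550 = £723,016.05

£723016.05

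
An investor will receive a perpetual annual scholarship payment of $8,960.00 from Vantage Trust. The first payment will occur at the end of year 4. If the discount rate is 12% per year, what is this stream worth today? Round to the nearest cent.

Value at end of year 3: C / r = $8,960.00 / 0.12 = $74,666.6667
Discount to today: PV = $74,666.6667 / (1 + 0.12)^3 = $74,666.6667 / 1.404928 = $53,146.26

$53146.26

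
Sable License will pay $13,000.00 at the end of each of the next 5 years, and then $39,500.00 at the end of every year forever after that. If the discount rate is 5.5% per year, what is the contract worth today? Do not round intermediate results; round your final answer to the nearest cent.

PV of 5-year annuity: $13,000.00 × [1 − (1+0.055)^−5] / 0.055 = 55513.69818
Perpetuity value at year 5: $39,500.00 / 0.055 = 718181.81818
PV of perpetuity: 718181.81818 / (1+0.055)^5 = 549505.58139
Total PV = 55513.69818 + 549505.58139 = 605019.27958

$605019.28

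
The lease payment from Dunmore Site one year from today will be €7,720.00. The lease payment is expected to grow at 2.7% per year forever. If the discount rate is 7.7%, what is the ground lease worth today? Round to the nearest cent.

Growing perpetuity: P = D₁ / (r − g) = €7,720.0000 / (0.077 − 0.027) = €154,400.00

€154400.00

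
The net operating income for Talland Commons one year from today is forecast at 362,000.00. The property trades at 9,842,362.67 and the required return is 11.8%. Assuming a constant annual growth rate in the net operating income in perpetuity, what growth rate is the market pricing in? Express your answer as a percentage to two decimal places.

P = D₁/(r−g) ⇒ g = r − D₁/P = 0.118 − 362,000.00/9,842,362.67 = 0.081220

8.12%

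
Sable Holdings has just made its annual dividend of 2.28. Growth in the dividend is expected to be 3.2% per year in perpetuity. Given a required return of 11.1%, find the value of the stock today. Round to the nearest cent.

D₁ = D₀ × (1 + g) = 2.28 × 1.032 = 2.3530
Growing perpetuity: P = D₁ / (r − g) = 2.3530 / (0.111 − 0.032) = 29.78

29.78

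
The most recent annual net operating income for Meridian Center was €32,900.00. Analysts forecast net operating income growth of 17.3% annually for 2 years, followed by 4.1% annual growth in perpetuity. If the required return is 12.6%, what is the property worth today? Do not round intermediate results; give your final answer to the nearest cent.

D_1 = 38591.70000
D_2 = 45268.06410
Terminal value at year 2: TV = D_2×(1+g_2)/(r−g_2) = 47124.05473/0.085 = 554400.64386
P_0 = D_1/(1+r)^1 + D_2/(1+r)^2 + TV/(1+r)^2
    = 34273.26821 + 35703.85755 + 437267.24369 = 507244.36945

€507244.37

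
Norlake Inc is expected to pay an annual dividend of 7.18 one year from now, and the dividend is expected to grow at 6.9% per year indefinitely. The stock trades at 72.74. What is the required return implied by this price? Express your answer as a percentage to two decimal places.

P = D₁/(r − g) ⇒ r = D₁/P + g = 7.1800/72.74 + 0.069 = 0.098708 + 0.069 = 0.167708

16.77%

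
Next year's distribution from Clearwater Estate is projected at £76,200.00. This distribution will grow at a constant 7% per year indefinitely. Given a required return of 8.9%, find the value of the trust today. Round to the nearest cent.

£4010526.32

Growing perpetuity: P = D₁ / (r − g) = £76,200.0000 / (0.089 − 0.07) = £4,010,526.32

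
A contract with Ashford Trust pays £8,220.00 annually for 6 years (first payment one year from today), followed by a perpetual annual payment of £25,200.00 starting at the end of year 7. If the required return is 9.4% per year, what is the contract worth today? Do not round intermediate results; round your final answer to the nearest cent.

£192814.12

PV of 6-year annuity: £8,220.00 × [1 − (1+0.094)^−6] / 0.094 = 36438.60455
Perpetuity value at year 6: £25,200.00 / 0.094 = 268085.10638
PV of perpetuity: 268085.10638 / (1+0.094)^6 = 156375.51579
Total PV = 36438.60455 + 156375.51579 = 192814.12034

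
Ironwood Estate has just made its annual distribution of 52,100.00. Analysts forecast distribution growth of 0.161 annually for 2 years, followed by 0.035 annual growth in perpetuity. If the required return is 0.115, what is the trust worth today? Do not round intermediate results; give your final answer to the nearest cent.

D_1 = 60488.10000
D_2 = 70226.68410
Terminal value at year 2: TV = D_2×(1+g_2)/(r−g_2) = 72684.61804/0.08 = 908557.72554
P_0 = D_1/(1+r)^1 + D_2/(1+r)^2 + TV/(1+r)^2
    = 54249.41704 + 56487.50958 + 730807.15522 = 841544.08184

841544.08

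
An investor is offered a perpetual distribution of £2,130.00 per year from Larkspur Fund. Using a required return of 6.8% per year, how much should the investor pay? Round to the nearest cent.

Level perpetuity: PV = C / r = £2,130.00 / 0.068 = £31,323.53

£31323.53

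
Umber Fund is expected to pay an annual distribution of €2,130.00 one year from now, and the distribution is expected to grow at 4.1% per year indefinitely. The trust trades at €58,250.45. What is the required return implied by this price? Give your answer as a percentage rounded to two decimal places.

7.76%

P = D₁/(r − g) ⇒ r = D₁/P + g = €2,130.0000/€58,250.45 + 0.041 = 0.036566 + 0.041 = 0.077566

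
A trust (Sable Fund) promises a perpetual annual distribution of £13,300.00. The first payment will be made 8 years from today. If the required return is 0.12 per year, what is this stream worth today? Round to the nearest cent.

£50135.37

Value at end of year 7: C / r = £13,300.00 / 0.12 = £110,833.3333
Discount to today: PV = £110,833.3333 / (1 + 0.12)^7 = £110,833.3333 / 2.210681 = £50,135.37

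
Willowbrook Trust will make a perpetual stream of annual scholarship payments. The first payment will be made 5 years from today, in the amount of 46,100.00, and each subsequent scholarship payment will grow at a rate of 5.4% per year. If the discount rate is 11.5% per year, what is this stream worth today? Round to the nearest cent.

Value at end of year 4: C₁ / (r − g) = 46,100.00 / (0.115 − 0.054) = 755,737.7049
Discount to today: PV = 755,737.7049 / (1 + 0.115)^4 = 755,737.7049 / 1.545608 = 488,958.07

488958.07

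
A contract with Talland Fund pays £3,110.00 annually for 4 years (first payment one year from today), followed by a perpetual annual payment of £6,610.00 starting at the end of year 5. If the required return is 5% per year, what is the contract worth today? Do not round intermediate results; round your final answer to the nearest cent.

£119789.17

PV of 4-year annuity: £3,110.00 × [1 − (1+0.05)^−4] / 0.05 = 11027.90607
Perpetuity value at year 4: £6,610.00 / 0.05 = 132200.00000
PV of perpetuity: 132200.00000 / (1+0.05)^4 = 108761.26717
Total PV = 11027.90607 + 108761.26717 = 119789.17324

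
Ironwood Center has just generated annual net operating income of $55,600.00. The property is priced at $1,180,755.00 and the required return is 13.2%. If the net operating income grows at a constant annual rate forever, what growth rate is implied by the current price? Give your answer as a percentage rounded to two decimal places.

P = D₀(1+g)/(r−g) ⇒ P(r−g) = D₀(1+g) ⇒ g(P+D₀) = P·r − D₀
g = (P·r − D₀)/(P + D₀) = ($1,180,755.00×0.132 − $55,600.00) / ($1,180,755.00 + $55,600.00) = 0.081093

8.11%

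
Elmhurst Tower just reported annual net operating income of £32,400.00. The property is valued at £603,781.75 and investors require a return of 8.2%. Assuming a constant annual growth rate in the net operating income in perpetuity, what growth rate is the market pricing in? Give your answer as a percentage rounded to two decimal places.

P = D₀(1+g)/(r−g) ⇒ P(r−g) = D₀(1+g) ⇒ g(P+D₀) = P·r − D₀
g = (P·r − D₀)/(P + D₀) = (£603,781.75×0.082 − £32,400.00) / (£603,781.75 + £32,400.00) = 0.026895

2.69%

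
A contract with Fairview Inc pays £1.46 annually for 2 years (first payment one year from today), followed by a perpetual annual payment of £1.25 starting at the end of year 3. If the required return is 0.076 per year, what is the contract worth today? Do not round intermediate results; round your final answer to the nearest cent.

£16.82

PV of 2-year annuity: £1.46 × [1 − (1+0.076)^−2] / 0.076 = 2.61792
Perpetuity value at year 2: £1.25 / 0.076 = 16.44737
PV of perpetuity: 16.44737 / (1+0.076)^2 = 14.20600
Total PV = 2.61792 + 14.20600 = 16.82392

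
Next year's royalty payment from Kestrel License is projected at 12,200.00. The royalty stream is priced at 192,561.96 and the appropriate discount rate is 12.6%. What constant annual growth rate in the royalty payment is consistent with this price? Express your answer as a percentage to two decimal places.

P = D₁/(r−g) ⇒ g = r − D₁/P = 0.126 − 12,200.00/192,561.96 = 0.062644

6.26%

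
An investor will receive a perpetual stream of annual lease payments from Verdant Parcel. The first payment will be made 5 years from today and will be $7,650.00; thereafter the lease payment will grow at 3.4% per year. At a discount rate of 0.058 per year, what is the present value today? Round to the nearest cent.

Value at end of year 4: C₁ / (r − g) = $7,650.00 / (0.058 − 0.034) = $318,750.0000
Discount to today: PV = $318,750.0000 / (1 + 0.058)^4 = $318,750.0000 / 1.252976 = $254,394.39

$254394.39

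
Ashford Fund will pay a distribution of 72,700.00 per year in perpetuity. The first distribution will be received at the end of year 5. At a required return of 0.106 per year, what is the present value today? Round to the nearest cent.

458361.40

Value at end of year 4: C / r = 72,700.00 / 0.106 = 685,849.0566
Discount to today: PV = 685,849.0566 / (1 + 0.106)^4 = 685,849.0566 / 1.496306 = 458,361.40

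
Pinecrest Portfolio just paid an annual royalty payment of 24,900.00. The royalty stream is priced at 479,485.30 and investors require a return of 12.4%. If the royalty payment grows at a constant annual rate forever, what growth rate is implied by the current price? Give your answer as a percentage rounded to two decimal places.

P = D₀(1+g)/(r−g) ⇒ P(r−g) = D₀(1+g) ⇒ g(P+D₀) = P·r − D₀
g = (P·r − D₀)/(P + D₀) = (479,485.30×0.124 − 24,900.00) / (479,485.30 + 24,900.00) = 0.068511

6.85%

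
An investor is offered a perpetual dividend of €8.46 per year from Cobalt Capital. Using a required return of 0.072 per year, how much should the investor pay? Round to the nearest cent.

€117.50

Level perpetuity: PV = C / r = €8.46 / 0.072 = €117.50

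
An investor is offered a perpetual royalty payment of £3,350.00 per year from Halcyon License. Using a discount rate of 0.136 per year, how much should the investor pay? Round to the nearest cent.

Level perpetuity: PV = C / r = £3,350.00 / 0.136 = £24,632.35

£24632.35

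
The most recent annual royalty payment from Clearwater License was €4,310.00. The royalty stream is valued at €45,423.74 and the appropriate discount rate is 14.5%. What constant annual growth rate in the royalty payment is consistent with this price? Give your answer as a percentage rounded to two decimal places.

P = D₀(1+g)/(r−g) ⇒ P(r−g) = D₀(1+g) ⇒ g(P+D₀) = P·r − D₀
g = (P·r − D₀)/(P + D₀) = (€45,423.74×0.145 − €4,310.00) / (€45,423.74 + €4,310.00) = 0.045773

4.58%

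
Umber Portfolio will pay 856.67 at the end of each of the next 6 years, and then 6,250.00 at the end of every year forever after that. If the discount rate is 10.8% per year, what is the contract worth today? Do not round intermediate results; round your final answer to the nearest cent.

34921.62

PV of 6-year annuity: 856.67 × [1 − (1+0.108)^−6] / 0.108 = 3645.15177
Perpetuity value at year 6: 6,250.00 / 0.108 = 57870.37037
PV of perpetuity: 57870.37037 / (1+0.108)^6 = 31276.46775
Total PV = 3645.15177 + 31276.46775 = 34921.61952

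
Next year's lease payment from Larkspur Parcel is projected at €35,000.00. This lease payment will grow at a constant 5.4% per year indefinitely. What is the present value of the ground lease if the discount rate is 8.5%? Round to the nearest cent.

€1129032.26

Growing perpetuity: P = D₁ / (r − g) = €35,000.0000 / (0.085 − 0.054) = €1,129,032.26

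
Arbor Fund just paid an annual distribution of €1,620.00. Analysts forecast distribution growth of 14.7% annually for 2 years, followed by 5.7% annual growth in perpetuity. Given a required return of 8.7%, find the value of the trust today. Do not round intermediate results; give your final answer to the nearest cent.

D_1 = 1858.14000
D_2 = 2131.28658
Terminal value at year 2: TV = D_2×(1+g_2)/(r−g_2) = 2252.76992/0.03 = 75092.33050
P_0 = D_1/(1+r)^1 + D_2/(1+r)^2 + TV/(1+r)^2
    = 1709.42042 + 1803.77666 + 63553.06419 = 67066.26127

€67066.26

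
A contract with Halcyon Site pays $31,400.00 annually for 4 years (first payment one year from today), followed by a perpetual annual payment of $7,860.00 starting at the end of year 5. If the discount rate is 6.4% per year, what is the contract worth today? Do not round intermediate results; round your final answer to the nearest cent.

$203639.49

PV of 4-year annuity: $31,400.00 × [1 − (1+0.064)^−4] / 0.064 = 107815.09864
Perpetuity value at year 4: $7,860.00 / 0.064 = 122812.50000
PV of perpetuity: 122812.50000 / (1+0.064)^4 = 95824.38932
Total PV = 107815.09864 + 95824.38932 = 203639.48796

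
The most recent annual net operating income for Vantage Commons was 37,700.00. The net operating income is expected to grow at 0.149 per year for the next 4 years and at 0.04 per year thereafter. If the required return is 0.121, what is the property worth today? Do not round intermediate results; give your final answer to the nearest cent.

694708.20

D_1 = 43317.30000
D_2 = 49771.57770
D_3 = 57187.54278
D_4 = 65708.48665
Terminal value at year 4: TV = D_4×(1+g_2)/(r−g_2) = 68336.82612/0.081 = 843664.51996
P_0 = D_1/(1+r)^1 + D_2/(1+r)^2 + D_3/(1+r)^3 + D_4/(1+r)^4 + TV/(1+r)^4
    = 38641.65923 + 39606.83895 + 40596.12663 + 41610.12444 + 534253.44957 = 694708.19881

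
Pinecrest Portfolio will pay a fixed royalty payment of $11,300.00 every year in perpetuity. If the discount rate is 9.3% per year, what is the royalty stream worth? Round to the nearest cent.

Level perpetuity: PV = C / r = $11,300.00 / 0.093 = $121,505.38

$121505.38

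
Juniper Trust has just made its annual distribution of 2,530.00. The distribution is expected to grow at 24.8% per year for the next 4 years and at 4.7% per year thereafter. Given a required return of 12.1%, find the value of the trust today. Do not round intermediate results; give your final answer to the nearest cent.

68318.25

D_1 = 3157.44000
D_2 = 3940.48512
D_3 = 4917.72543
D_4 = 6137.32134
Terminal value at year 4: TV = D_4×(1+g_2)/(r−g_2) = 6425.77544/0.074 = 86834.80323
P_0 = D_1/(1+r)^1 + D_2/(1+r)^2 + D_3/(1+r)^3 + D_4/(1+r)^4 + TV/(1+r)^4
    = 2816.62801 + 3135.72860 + 3490.98063 + 3886.47978 + 54988.43684 = 68318.25386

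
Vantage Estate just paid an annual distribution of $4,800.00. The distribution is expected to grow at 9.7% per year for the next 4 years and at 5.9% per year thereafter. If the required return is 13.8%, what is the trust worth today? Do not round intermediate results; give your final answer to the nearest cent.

$73092.52

D_1 = 5265.60000
D_2 = 5776.36320
D_3 = 6336.67043
D_4 = 6951.32746
Terminal value at year 4: TV = D_4×(1+g_2)/(r−g_2) = 7361.45578/0.079 = 93182.98459
P_0 = D_1/(1+r)^1 + D_2/(1+r)^2 + D_3/(1+r)^3 + D_4/(1+r)^4 + TV/(1+r)^4
    = 4627.06503 + 4460.36057 + 4299.66217 + 4144.75343 + 55560.68203 = 73092.52323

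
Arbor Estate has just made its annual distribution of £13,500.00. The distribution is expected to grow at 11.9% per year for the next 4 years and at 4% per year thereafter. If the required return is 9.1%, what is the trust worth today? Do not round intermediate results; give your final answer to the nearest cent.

D_1 = 15106.50000
D_2 = 16904.17350
D_3 = 18915.77015
D_4 = 21166.74679
Terminal value at year 4: TV = D_4×(1+g_2)/(r−g_2) = 22013.41667/0.051 = 431635.62090
P_0 = D_1/(1+r)^1 + D_2/(1+r)^2 + D_3/(1+r)^3 + D_4/(1+r)^4 + TV/(1+r)^4
    = 13846.47113 + 14201.83427 + 14566.31765 + 14940.15531 + 304661.99067 = 362216.76903

£362216.77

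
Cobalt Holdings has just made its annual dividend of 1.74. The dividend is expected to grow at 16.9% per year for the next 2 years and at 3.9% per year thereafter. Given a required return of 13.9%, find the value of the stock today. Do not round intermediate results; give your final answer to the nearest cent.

22.66

D_1 = 2.03406
D_2 = 2.37782
Terminal value at year 2: TV = D_2×(1+g_2)/(r−g_2) = 2.47055/0.1 = 24.70551
P_0 = D_1/(1+r)^1 + D_2/(1+r)^2 + TV/(1+r)^2
    = 1.78583 + 1.83287 + 19.04348 = 22.66218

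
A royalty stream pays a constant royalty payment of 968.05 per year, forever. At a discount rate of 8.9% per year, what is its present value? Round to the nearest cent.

10876.97

Level perpetuity: PV = C / r = 968.05 / 0.089 = 10,876.97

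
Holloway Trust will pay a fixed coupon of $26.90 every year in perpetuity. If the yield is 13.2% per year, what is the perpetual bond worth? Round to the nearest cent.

Level perpetuity: PV = C / r = $26.90 / 0.132 = $203.79

$203.79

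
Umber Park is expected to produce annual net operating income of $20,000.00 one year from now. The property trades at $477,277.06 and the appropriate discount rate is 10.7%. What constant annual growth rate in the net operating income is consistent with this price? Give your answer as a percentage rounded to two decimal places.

6.51%

P = D₁/(r−g) ⇒ g = r − D₁/P = 0.107 − $20,000.00/$477,277.06 = 0.065096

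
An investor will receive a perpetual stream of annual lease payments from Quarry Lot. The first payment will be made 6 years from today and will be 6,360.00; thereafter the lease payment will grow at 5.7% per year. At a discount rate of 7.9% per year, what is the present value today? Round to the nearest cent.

197663.83

Value at end of year 5: C₁ / (r − g) = 6,360.00 / (0.079 − 0.057) = 289,090.9091
Discount to today: PV = 289,090.9091 / (1 + 0.079)^5 = 289,090.9091 / 1.462538 = 197,663.83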